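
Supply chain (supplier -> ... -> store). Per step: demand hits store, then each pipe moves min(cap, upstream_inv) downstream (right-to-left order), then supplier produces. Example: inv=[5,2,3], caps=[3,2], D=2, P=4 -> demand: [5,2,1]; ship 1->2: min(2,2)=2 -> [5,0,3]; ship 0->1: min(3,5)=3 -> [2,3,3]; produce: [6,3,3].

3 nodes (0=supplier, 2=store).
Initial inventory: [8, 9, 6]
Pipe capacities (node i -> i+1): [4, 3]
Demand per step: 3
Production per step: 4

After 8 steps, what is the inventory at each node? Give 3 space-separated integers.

Step 1: demand=3,sold=3 ship[1->2]=3 ship[0->1]=4 prod=4 -> inv=[8 10 6]
Step 2: demand=3,sold=3 ship[1->2]=3 ship[0->1]=4 prod=4 -> inv=[8 11 6]
Step 3: demand=3,sold=3 ship[1->2]=3 ship[0->1]=4 prod=4 -> inv=[8 12 6]
Step 4: demand=3,sold=3 ship[1->2]=3 ship[0->1]=4 prod=4 -> inv=[8 13 6]
Step 5: demand=3,sold=3 ship[1->2]=3 ship[0->1]=4 prod=4 -> inv=[8 14 6]
Step 6: demand=3,sold=3 ship[1->2]=3 ship[0->1]=4 prod=4 -> inv=[8 15 6]
Step 7: demand=3,sold=3 ship[1->2]=3 ship[0->1]=4 prod=4 -> inv=[8 16 6]
Step 8: demand=3,sold=3 ship[1->2]=3 ship[0->1]=4 prod=4 -> inv=[8 17 6]

8 17 6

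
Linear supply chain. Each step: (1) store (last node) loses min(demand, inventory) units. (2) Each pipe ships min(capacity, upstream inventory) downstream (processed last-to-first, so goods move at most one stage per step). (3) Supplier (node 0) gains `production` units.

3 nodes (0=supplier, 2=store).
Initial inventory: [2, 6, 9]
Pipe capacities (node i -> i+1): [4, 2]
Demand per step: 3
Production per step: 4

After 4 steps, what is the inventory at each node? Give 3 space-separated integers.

Step 1: demand=3,sold=3 ship[1->2]=2 ship[0->1]=2 prod=4 -> inv=[4 6 8]
Step 2: demand=3,sold=3 ship[1->2]=2 ship[0->1]=4 prod=4 -> inv=[4 8 7]
Step 3: demand=3,sold=3 ship[1->2]=2 ship[0->1]=4 prod=4 -> inv=[4 10 6]
Step 4: demand=3,sold=3 ship[1->2]=2 ship[0->1]=4 prod=4 -> inv=[4 12 5]

4 12 5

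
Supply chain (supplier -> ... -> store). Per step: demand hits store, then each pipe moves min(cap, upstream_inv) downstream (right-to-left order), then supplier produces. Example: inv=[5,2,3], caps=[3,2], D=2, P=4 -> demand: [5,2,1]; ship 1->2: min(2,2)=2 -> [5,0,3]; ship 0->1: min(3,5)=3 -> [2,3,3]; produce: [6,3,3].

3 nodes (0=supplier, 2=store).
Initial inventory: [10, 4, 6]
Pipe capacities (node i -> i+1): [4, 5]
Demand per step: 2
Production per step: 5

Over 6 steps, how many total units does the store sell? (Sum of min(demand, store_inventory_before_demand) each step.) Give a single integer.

Answer: 12

Derivation:
Step 1: sold=2 (running total=2) -> [11 4 8]
Step 2: sold=2 (running total=4) -> [12 4 10]
Step 3: sold=2 (running total=6) -> [13 4 12]
Step 4: sold=2 (running total=8) -> [14 4 14]
Step 5: sold=2 (running total=10) -> [15 4 16]
Step 6: sold=2 (running total=12) -> [16 4 18]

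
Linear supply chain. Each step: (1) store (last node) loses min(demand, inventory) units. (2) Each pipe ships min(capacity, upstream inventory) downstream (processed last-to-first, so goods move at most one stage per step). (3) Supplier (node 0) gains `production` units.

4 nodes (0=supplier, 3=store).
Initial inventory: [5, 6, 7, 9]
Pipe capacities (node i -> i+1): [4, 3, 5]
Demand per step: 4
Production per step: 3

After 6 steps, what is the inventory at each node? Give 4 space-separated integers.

Step 1: demand=4,sold=4 ship[2->3]=5 ship[1->2]=3 ship[0->1]=4 prod=3 -> inv=[4 7 5 10]
Step 2: demand=4,sold=4 ship[2->3]=5 ship[1->2]=3 ship[0->1]=4 prod=3 -> inv=[3 8 3 11]
Step 3: demand=4,sold=4 ship[2->3]=3 ship[1->2]=3 ship[0->1]=3 prod=3 -> inv=[3 8 3 10]
Step 4: demand=4,sold=4 ship[2->3]=3 ship[1->2]=3 ship[0->1]=3 prod=3 -> inv=[3 8 3 9]
Step 5: demand=4,sold=4 ship[2->3]=3 ship[1->2]=3 ship[0->1]=3 prod=3 -> inv=[3 8 3 8]
Step 6: demand=4,sold=4 ship[2->3]=3 ship[1->2]=3 ship[0->1]=3 prod=3 -> inv=[3 8 3 7]

3 8 3 7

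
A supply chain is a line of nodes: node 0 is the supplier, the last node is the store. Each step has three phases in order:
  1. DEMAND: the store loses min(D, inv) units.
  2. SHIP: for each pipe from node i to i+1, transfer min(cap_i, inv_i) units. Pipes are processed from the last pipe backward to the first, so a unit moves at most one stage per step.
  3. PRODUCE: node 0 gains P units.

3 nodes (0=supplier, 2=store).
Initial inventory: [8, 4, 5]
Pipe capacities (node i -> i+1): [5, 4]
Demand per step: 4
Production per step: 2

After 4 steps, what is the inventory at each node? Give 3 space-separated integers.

Step 1: demand=4,sold=4 ship[1->2]=4 ship[0->1]=5 prod=2 -> inv=[5 5 5]
Step 2: demand=4,sold=4 ship[1->2]=4 ship[0->1]=5 prod=2 -> inv=[2 6 5]
Step 3: demand=4,sold=4 ship[1->2]=4 ship[0->1]=2 prod=2 -> inv=[2 4 5]
Step 4: demand=4,sold=4 ship[1->2]=4 ship[0->1]=2 prod=2 -> inv=[2 2 5]

2 2 5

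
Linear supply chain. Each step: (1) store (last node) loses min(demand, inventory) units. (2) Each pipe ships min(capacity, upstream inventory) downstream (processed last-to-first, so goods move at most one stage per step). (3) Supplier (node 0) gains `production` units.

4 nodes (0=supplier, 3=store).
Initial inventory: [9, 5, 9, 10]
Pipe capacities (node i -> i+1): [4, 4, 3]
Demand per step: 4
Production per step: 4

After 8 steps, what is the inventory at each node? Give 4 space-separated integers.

Step 1: demand=4,sold=4 ship[2->3]=3 ship[1->2]=4 ship[0->1]=4 prod=4 -> inv=[9 5 10 9]
Step 2: demand=4,sold=4 ship[2->3]=3 ship[1->2]=4 ship[0->1]=4 prod=4 -> inv=[9 5 11 8]
Step 3: demand=4,sold=4 ship[2->3]=3 ship[1->2]=4 ship[0->1]=4 prod=4 -> inv=[9 5 12 7]
Step 4: demand=4,sold=4 ship[2->3]=3 ship[1->2]=4 ship[0->1]=4 prod=4 -> inv=[9 5 13 6]
Step 5: demand=4,sold=4 ship[2->3]=3 ship[1->2]=4 ship[0->1]=4 prod=4 -> inv=[9 5 14 5]
Step 6: demand=4,sold=4 ship[2->3]=3 ship[1->2]=4 ship[0->1]=4 prod=4 -> inv=[9 5 15 4]
Step 7: demand=4,sold=4 ship[2->3]=3 ship[1->2]=4 ship[0->1]=4 prod=4 -> inv=[9 5 16 3]
Step 8: demand=4,sold=3 ship[2->3]=3 ship[1->2]=4 ship[0->1]=4 prod=4 -> inv=[9 5 17 3]

9 5 17 3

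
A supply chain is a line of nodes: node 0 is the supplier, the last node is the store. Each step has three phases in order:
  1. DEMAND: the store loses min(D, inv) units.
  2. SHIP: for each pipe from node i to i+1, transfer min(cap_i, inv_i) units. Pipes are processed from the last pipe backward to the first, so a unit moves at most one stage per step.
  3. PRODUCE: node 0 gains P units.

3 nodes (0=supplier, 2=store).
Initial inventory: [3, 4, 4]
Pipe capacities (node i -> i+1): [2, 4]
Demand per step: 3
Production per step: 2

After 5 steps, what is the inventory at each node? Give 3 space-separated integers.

Step 1: demand=3,sold=3 ship[1->2]=4 ship[0->1]=2 prod=2 -> inv=[3 2 5]
Step 2: demand=3,sold=3 ship[1->2]=2 ship[0->1]=2 prod=2 -> inv=[3 2 4]
Step 3: demand=3,sold=3 ship[1->2]=2 ship[0->1]=2 prod=2 -> inv=[3 2 3]
Step 4: demand=3,sold=3 ship[1->2]=2 ship[0->1]=2 prod=2 -> inv=[3 2 2]
Step 5: demand=3,sold=2 ship[1->2]=2 ship[0->1]=2 prod=2 -> inv=[3 2 2]

3 2 2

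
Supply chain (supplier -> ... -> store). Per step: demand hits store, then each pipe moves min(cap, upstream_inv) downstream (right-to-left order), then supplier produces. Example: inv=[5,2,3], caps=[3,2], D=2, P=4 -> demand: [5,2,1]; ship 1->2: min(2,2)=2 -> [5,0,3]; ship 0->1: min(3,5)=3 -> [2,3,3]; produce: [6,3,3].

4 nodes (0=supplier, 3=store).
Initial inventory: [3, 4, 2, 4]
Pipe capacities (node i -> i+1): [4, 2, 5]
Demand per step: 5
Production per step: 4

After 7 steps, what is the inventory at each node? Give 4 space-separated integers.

Step 1: demand=5,sold=4 ship[2->3]=2 ship[1->2]=2 ship[0->1]=3 prod=4 -> inv=[4 5 2 2]
Step 2: demand=5,sold=2 ship[2->3]=2 ship[1->2]=2 ship[0->1]=4 prod=4 -> inv=[4 7 2 2]
Step 3: demand=5,sold=2 ship[2->3]=2 ship[1->2]=2 ship[0->1]=4 prod=4 -> inv=[4 9 2 2]
Step 4: demand=5,sold=2 ship[2->3]=2 ship[1->2]=2 ship[0->1]=4 prod=4 -> inv=[4 11 2 2]
Step 5: demand=5,sold=2 ship[2->3]=2 ship[1->2]=2 ship[0->1]=4 prod=4 -> inv=[4 13 2 2]
Step 6: demand=5,sold=2 ship[2->3]=2 ship[1->2]=2 ship[0->1]=4 prod=4 -> inv=[4 15 2 2]
Step 7: demand=5,sold=2 ship[2->3]=2 ship[1->2]=2 ship[0->1]=4 prod=4 -> inv=[4 17 2 2]

4 17 2 2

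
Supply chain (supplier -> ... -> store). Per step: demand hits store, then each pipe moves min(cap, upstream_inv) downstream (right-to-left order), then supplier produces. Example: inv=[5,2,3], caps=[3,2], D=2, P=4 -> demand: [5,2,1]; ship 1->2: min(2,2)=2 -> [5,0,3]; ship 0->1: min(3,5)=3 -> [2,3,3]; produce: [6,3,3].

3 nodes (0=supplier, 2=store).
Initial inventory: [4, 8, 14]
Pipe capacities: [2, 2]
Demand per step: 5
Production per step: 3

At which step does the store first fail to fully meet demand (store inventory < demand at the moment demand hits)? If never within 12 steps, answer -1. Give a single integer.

Step 1: demand=5,sold=5 ship[1->2]=2 ship[0->1]=2 prod=3 -> [5 8 11]
Step 2: demand=5,sold=5 ship[1->2]=2 ship[0->1]=2 prod=3 -> [6 8 8]
Step 3: demand=5,sold=5 ship[1->2]=2 ship[0->1]=2 prod=3 -> [7 8 5]
Step 4: demand=5,sold=5 ship[1->2]=2 ship[0->1]=2 prod=3 -> [8 8 2]
Step 5: demand=5,sold=2 ship[1->2]=2 ship[0->1]=2 prod=3 -> [9 8 2]
Step 6: demand=5,sold=2 ship[1->2]=2 ship[0->1]=2 prod=3 -> [10 8 2]
Step 7: demand=5,sold=2 ship[1->2]=2 ship[0->1]=2 prod=3 -> [11 8 2]
Step 8: demand=5,sold=2 ship[1->2]=2 ship[0->1]=2 prod=3 -> [12 8 2]
Step 9: demand=5,sold=2 ship[1->2]=2 ship[0->1]=2 prod=3 -> [13 8 2]
Step 10: demand=5,sold=2 ship[1->2]=2 ship[0->1]=2 prod=3 -> [14 8 2]
Step 11: demand=5,sold=2 ship[1->2]=2 ship[0->1]=2 prod=3 -> [15 8 2]
Step 12: demand=5,sold=2 ship[1->2]=2 ship[0->1]=2 prod=3 -> [16 8 2]
First stockout at step 5

5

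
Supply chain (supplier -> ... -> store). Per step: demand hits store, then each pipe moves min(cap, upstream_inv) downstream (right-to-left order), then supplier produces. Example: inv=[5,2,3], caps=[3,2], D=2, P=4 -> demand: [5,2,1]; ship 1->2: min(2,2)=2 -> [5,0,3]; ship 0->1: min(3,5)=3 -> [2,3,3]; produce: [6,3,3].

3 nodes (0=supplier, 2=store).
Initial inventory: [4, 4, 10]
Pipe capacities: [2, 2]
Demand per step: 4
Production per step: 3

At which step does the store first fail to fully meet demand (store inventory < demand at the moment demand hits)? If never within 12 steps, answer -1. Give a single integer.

Step 1: demand=4,sold=4 ship[1->2]=2 ship[0->1]=2 prod=3 -> [5 4 8]
Step 2: demand=4,sold=4 ship[1->2]=2 ship[0->1]=2 prod=3 -> [6 4 6]
Step 3: demand=4,sold=4 ship[1->2]=2 ship[0->1]=2 prod=3 -> [7 4 4]
Step 4: demand=4,sold=4 ship[1->2]=2 ship[0->1]=2 prod=3 -> [8 4 2]
Step 5: demand=4,sold=2 ship[1->2]=2 ship[0->1]=2 prod=3 -> [9 4 2]
Step 6: demand=4,sold=2 ship[1->2]=2 ship[0->1]=2 prod=3 -> [10 4 2]
Step 7: demand=4,sold=2 ship[1->2]=2 ship[0->1]=2 prod=3 -> [11 4 2]
Step 8: demand=4,sold=2 ship[1->2]=2 ship[0->1]=2 prod=3 -> [12 4 2]
Step 9: demand=4,sold=2 ship[1->2]=2 ship[0->1]=2 prod=3 -> [13 4 2]
Step 10: demand=4,sold=2 ship[1->2]=2 ship[0->1]=2 prod=3 -> [14 4 2]
Step 11: demand=4,sold=2 ship[1->2]=2 ship[0->1]=2 prod=3 -> [15 4 2]
Step 12: demand=4,sold=2 ship[1->2]=2 ship[0->1]=2 prod=3 -> [16 4 2]
First stockout at step 5

5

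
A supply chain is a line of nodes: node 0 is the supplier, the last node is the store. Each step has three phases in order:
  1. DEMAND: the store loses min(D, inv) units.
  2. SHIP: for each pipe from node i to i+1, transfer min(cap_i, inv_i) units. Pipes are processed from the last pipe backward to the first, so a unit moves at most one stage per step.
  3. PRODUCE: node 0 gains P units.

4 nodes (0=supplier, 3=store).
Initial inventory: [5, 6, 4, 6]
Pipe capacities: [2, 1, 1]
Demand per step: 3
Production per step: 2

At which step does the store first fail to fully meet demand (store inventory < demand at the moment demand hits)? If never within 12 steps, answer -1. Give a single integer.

Step 1: demand=3,sold=3 ship[2->3]=1 ship[1->2]=1 ship[0->1]=2 prod=2 -> [5 7 4 4]
Step 2: demand=3,sold=3 ship[2->3]=1 ship[1->2]=1 ship[0->1]=2 prod=2 -> [5 8 4 2]
Step 3: demand=3,sold=2 ship[2->3]=1 ship[1->2]=1 ship[0->1]=2 prod=2 -> [5 9 4 1]
Step 4: demand=3,sold=1 ship[2->3]=1 ship[1->2]=1 ship[0->1]=2 prod=2 -> [5 10 4 1]
Step 5: demand=3,sold=1 ship[2->3]=1 ship[1->2]=1 ship[0->1]=2 prod=2 -> [5 11 4 1]
Step 6: demand=3,sold=1 ship[2->3]=1 ship[1->2]=1 ship[0->1]=2 prod=2 -> [5 12 4 1]
Step 7: demand=3,sold=1 ship[2->3]=1 ship[1->2]=1 ship[0->1]=2 prod=2 -> [5 13 4 1]
Step 8: demand=3,sold=1 ship[2->3]=1 ship[1->2]=1 ship[0->1]=2 prod=2 -> [5 14 4 1]
Step 9: demand=3,sold=1 ship[2->3]=1 ship[1->2]=1 ship[0->1]=2 prod=2 -> [5 15 4 1]
Step 10: demand=3,sold=1 ship[2->3]=1 ship[1->2]=1 ship[0->1]=2 prod=2 -> [5 16 4 1]
Step 11: demand=3,sold=1 ship[2->3]=1 ship[1->2]=1 ship[0->1]=2 prod=2 -> [5 17 4 1]
Step 12: demand=3,sold=1 ship[2->3]=1 ship[1->2]=1 ship[0->1]=2 prod=2 -> [5 18 4 1]
First stockout at step 3

3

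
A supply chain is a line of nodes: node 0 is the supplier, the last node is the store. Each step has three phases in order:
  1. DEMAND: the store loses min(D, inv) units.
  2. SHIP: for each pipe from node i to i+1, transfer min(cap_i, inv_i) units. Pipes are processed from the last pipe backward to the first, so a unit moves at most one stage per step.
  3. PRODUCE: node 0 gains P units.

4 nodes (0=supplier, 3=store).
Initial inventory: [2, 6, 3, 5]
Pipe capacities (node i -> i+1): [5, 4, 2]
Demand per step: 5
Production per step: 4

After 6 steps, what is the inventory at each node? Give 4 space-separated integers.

Step 1: demand=5,sold=5 ship[2->3]=2 ship[1->2]=4 ship[0->1]=2 prod=4 -> inv=[4 4 5 2]
Step 2: demand=5,sold=2 ship[2->3]=2 ship[1->2]=4 ship[0->1]=4 prod=4 -> inv=[4 4 7 2]
Step 3: demand=5,sold=2 ship[2->3]=2 ship[1->2]=4 ship[0->1]=4 prod=4 -> inv=[4 4 9 2]
Step 4: demand=5,sold=2 ship[2->3]=2 ship[1->2]=4 ship[0->1]=4 prod=4 -> inv=[4 4 11 2]
Step 5: demand=5,sold=2 ship[2->3]=2 ship[1->2]=4 ship[0->1]=4 prod=4 -> inv=[4 4 13 2]
Step 6: demand=5,sold=2 ship[2->3]=2 ship[1->2]=4 ship[0->1]=4 prod=4 -> inv=[4 4 15 2]

4 4 15 2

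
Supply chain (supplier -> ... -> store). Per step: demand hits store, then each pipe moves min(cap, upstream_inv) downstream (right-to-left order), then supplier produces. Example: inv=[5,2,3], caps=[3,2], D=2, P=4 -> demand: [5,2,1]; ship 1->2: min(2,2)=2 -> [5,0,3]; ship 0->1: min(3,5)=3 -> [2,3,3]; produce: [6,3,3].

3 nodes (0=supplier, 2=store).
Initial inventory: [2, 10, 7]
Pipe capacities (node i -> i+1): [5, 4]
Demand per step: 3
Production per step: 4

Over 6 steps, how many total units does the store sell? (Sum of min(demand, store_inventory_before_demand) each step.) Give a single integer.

Answer: 18

Derivation:
Step 1: sold=3 (running total=3) -> [4 8 8]
Step 2: sold=3 (running total=6) -> [4 8 9]
Step 3: sold=3 (running total=9) -> [4 8 10]
Step 4: sold=3 (running total=12) -> [4 8 11]
Step 5: sold=3 (running total=15) -> [4 8 12]
Step 6: sold=3 (running total=18) -> [4 8 13]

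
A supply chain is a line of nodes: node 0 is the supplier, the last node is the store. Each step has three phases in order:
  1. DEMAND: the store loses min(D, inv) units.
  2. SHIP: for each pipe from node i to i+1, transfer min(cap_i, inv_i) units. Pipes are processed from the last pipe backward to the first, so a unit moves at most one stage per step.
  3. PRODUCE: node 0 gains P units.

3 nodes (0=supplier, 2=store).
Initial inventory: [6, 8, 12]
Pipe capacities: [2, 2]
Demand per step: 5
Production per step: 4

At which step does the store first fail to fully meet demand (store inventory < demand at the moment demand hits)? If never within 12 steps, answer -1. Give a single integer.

Step 1: demand=5,sold=5 ship[1->2]=2 ship[0->1]=2 prod=4 -> [8 8 9]
Step 2: demand=5,sold=5 ship[1->2]=2 ship[0->1]=2 prod=4 -> [10 8 6]
Step 3: demand=5,sold=5 ship[1->2]=2 ship[0->1]=2 prod=4 -> [12 8 3]
Step 4: demand=5,sold=3 ship[1->2]=2 ship[0->1]=2 prod=4 -> [14 8 2]
Step 5: demand=5,sold=2 ship[1->2]=2 ship[0->1]=2 prod=4 -> [16 8 2]
Step 6: demand=5,sold=2 ship[1->2]=2 ship[0->1]=2 prod=4 -> [18 8 2]
Step 7: demand=5,sold=2 ship[1->2]=2 ship[0->1]=2 prod=4 -> [20 8 2]
Step 8: demand=5,sold=2 ship[1->2]=2 ship[0->1]=2 prod=4 -> [22 8 2]
Step 9: demand=5,sold=2 ship[1->2]=2 ship[0->1]=2 prod=4 -> [24 8 2]
Step 10: demand=5,sold=2 ship[1->2]=2 ship[0->1]=2 prod=4 -> [26 8 2]
Step 11: demand=5,sold=2 ship[1->2]=2 ship[0->1]=2 prod=4 -> [28 8 2]
Step 12: demand=5,sold=2 ship[1->2]=2 ship[0->1]=2 prod=4 -> [30 8 2]
First stockout at step 4

4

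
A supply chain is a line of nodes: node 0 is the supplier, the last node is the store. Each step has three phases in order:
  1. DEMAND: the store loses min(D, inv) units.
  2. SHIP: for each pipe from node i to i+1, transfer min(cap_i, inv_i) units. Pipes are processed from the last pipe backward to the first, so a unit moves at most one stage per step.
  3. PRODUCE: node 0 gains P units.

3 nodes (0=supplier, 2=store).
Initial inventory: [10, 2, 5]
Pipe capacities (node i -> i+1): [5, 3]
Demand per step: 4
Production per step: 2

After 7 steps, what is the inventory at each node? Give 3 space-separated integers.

Step 1: demand=4,sold=4 ship[1->2]=2 ship[0->1]=5 prod=2 -> inv=[7 5 3]
Step 2: demand=4,sold=3 ship[1->2]=3 ship[0->1]=5 prod=2 -> inv=[4 7 3]
Step 3: demand=4,sold=3 ship[1->2]=3 ship[0->1]=4 prod=2 -> inv=[2 8 3]
Step 4: demand=4,sold=3 ship[1->2]=3 ship[0->1]=2 prod=2 -> inv=[2 7 3]
Step 5: demand=4,sold=3 ship[1->2]=3 ship[0->1]=2 prod=2 -> inv=[2 6 3]
Step 6: demand=4,sold=3 ship[1->2]=3 ship[0->1]=2 prod=2 -> inv=[2 5 3]
Step 7: demand=4,sold=3 ship[1->2]=3 ship[0->1]=2 prod=2 -> inv=[2 4 3]

2 4 3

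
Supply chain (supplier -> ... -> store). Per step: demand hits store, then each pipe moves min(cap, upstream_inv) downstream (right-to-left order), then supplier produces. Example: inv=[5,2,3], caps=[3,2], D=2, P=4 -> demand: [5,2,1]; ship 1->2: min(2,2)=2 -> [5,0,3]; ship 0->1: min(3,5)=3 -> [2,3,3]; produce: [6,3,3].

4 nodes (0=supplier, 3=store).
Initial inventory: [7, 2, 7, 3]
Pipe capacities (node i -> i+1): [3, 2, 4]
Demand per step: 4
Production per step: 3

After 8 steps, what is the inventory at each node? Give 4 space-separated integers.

Step 1: demand=4,sold=3 ship[2->3]=4 ship[1->2]=2 ship[0->1]=3 prod=3 -> inv=[7 3 5 4]
Step 2: demand=4,sold=4 ship[2->3]=4 ship[1->2]=2 ship[0->1]=3 prod=3 -> inv=[7 4 3 4]
Step 3: demand=4,sold=4 ship[2->3]=3 ship[1->2]=2 ship[0->1]=3 prod=3 -> inv=[7 5 2 3]
Step 4: demand=4,sold=3 ship[2->3]=2 ship[1->2]=2 ship[0->1]=3 prod=3 -> inv=[7 6 2 2]
Step 5: demand=4,sold=2 ship[2->3]=2 ship[1->2]=2 ship[0->1]=3 prod=3 -> inv=[7 7 2 2]
Step 6: demand=4,sold=2 ship[2->3]=2 ship[1->2]=2 ship[0->1]=3 prod=3 -> inv=[7 8 2 2]
Step 7: demand=4,sold=2 ship[2->3]=2 ship[1->2]=2 ship[0->1]=3 prod=3 -> inv=[7 9 2 2]
Step 8: demand=4,sold=2 ship[2->3]=2 ship[1->2]=2 ship[0->1]=3 prod=3 -> inv=[7 10 2 2]

7 10 2 2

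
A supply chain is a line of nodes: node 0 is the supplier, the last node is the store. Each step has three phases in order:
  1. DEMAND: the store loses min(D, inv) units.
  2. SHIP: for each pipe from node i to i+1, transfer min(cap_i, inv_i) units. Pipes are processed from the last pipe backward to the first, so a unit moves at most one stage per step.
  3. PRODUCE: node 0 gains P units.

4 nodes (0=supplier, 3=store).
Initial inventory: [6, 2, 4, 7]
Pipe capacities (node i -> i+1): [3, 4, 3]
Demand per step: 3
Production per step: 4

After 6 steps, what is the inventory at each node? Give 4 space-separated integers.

Step 1: demand=3,sold=3 ship[2->3]=3 ship[1->2]=2 ship[0->1]=3 prod=4 -> inv=[7 3 3 7]
Step 2: demand=3,sold=3 ship[2->3]=3 ship[1->2]=3 ship[0->1]=3 prod=4 -> inv=[8 3 3 7]
Step 3: demand=3,sold=3 ship[2->3]=3 ship[1->2]=3 ship[0->1]=3 prod=4 -> inv=[9 3 3 7]
Step 4: demand=3,sold=3 ship[2->3]=3 ship[1->2]=3 ship[0->1]=3 prod=4 -> inv=[10 3 3 7]
Step 5: demand=3,sold=3 ship[2->3]=3 ship[1->2]=3 ship[0->1]=3 prod=4 -> inv=[11 3 3 7]
Step 6: demand=3,sold=3 ship[2->3]=3 ship[1->2]=3 ship[0->1]=3 prod=4 -> inv=[12 3 3 7]

12 3 3 7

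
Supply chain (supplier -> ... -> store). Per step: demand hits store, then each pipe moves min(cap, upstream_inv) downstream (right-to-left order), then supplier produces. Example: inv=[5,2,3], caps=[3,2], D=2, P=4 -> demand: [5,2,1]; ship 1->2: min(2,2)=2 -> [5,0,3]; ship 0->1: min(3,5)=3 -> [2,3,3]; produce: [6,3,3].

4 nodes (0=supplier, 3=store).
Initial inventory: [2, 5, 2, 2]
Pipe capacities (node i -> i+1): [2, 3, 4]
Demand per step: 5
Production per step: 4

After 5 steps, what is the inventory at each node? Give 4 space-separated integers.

Step 1: demand=5,sold=2 ship[2->3]=2 ship[1->2]=3 ship[0->1]=2 prod=4 -> inv=[4 4 3 2]
Step 2: demand=5,sold=2 ship[2->3]=3 ship[1->2]=3 ship[0->1]=2 prod=4 -> inv=[6 3 3 3]
Step 3: demand=5,sold=3 ship[2->3]=3 ship[1->2]=3 ship[0->1]=2 prod=4 -> inv=[8 2 3 3]
Step 4: demand=5,sold=3 ship[2->3]=3 ship[1->2]=2 ship[0->1]=2 prod=4 -> inv=[10 2 2 3]
Step 5: demand=5,sold=3 ship[2->3]=2 ship[1->2]=2 ship[0->1]=2 prod=4 -> inv=[12 2 2 2]

12 2 2 2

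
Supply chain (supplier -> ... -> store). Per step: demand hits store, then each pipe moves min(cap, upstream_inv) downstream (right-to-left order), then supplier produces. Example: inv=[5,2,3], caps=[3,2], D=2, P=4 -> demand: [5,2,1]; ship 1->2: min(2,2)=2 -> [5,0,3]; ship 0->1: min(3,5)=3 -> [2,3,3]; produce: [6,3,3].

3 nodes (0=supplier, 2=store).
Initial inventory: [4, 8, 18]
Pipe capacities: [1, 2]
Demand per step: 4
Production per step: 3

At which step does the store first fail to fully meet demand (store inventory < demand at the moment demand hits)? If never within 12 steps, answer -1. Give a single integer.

Step 1: demand=4,sold=4 ship[1->2]=2 ship[0->1]=1 prod=3 -> [6 7 16]
Step 2: demand=4,sold=4 ship[1->2]=2 ship[0->1]=1 prod=3 -> [8 6 14]
Step 3: demand=4,sold=4 ship[1->2]=2 ship[0->1]=1 prod=3 -> [10 5 12]
Step 4: demand=4,sold=4 ship[1->2]=2 ship[0->1]=1 prod=3 -> [12 4 10]
Step 5: demand=4,sold=4 ship[1->2]=2 ship[0->1]=1 prod=3 -> [14 3 8]
Step 6: demand=4,sold=4 ship[1->2]=2 ship[0->1]=1 prod=3 -> [16 2 6]
Step 7: demand=4,sold=4 ship[1->2]=2 ship[0->1]=1 prod=3 -> [18 1 4]
Step 8: demand=4,sold=4 ship[1->2]=1 ship[0->1]=1 prod=3 -> [20 1 1]
Step 9: demand=4,sold=1 ship[1->2]=1 ship[0->1]=1 prod=3 -> [22 1 1]
Step 10: demand=4,sold=1 ship[1->2]=1 ship[0->1]=1 prod=3 -> [24 1 1]
Step 11: demand=4,sold=1 ship[1->2]=1 ship[0->1]=1 prod=3 -> [26 1 1]
Step 12: demand=4,sold=1 ship[1->2]=1 ship[0->1]=1 prod=3 -> [28 1 1]
First stockout at step 9

9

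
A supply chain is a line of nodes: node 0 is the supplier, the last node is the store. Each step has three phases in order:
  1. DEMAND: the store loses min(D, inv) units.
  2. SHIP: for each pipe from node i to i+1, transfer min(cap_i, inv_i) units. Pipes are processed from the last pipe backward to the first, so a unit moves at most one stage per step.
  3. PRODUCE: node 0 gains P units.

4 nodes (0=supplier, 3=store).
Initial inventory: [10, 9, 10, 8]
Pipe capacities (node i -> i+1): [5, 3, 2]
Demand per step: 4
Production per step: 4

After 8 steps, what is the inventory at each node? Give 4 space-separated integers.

Step 1: demand=4,sold=4 ship[2->3]=2 ship[1->2]=3 ship[0->1]=5 prod=4 -> inv=[9 11 11 6]
Step 2: demand=4,sold=4 ship[2->3]=2 ship[1->2]=3 ship[0->1]=5 prod=4 -> inv=[8 13 12 4]
Step 3: demand=4,sold=4 ship[2->3]=2 ship[1->2]=3 ship[0->1]=5 prod=4 -> inv=[7 15 13 2]
Step 4: demand=4,sold=2 ship[2->3]=2 ship[1->2]=3 ship[0->1]=5 prod=4 -> inv=[6 17 14 2]
Step 5: demand=4,sold=2 ship[2->3]=2 ship[1->2]=3 ship[0->1]=5 prod=4 -> inv=[5 19 15 2]
Step 6: demand=4,sold=2 ship[2->3]=2 ship[1->2]=3 ship[0->1]=5 prod=4 -> inv=[4 21 16 2]
Step 7: demand=4,sold=2 ship[2->3]=2 ship[1->2]=3 ship[0->1]=4 prod=4 -> inv=[4 22 17 2]
Step 8: demand=4,sold=2 ship[2->3]=2 ship[1->2]=3 ship[0->1]=4 prod=4 -> inv=[4 23 18 2]

4 23 18 2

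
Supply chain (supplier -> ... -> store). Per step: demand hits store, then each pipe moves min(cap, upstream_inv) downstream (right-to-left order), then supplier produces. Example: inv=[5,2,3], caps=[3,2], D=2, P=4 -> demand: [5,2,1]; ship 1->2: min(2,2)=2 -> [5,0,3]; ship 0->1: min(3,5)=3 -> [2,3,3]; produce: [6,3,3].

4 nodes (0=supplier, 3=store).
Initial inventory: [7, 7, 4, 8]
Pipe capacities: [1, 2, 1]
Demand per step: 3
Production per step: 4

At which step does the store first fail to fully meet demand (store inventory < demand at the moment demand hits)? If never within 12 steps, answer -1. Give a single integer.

Step 1: demand=3,sold=3 ship[2->3]=1 ship[1->2]=2 ship[0->1]=1 prod=4 -> [10 6 5 6]
Step 2: demand=3,sold=3 ship[2->3]=1 ship[1->2]=2 ship[0->1]=1 prod=4 -> [13 5 6 4]
Step 3: demand=3,sold=3 ship[2->3]=1 ship[1->2]=2 ship[0->1]=1 prod=4 -> [16 4 7 2]
Step 4: demand=3,sold=2 ship[2->3]=1 ship[1->2]=2 ship[0->1]=1 prod=4 -> [19 3 8 1]
Step 5: demand=3,sold=1 ship[2->3]=1 ship[1->2]=2 ship[0->1]=1 prod=4 -> [22 2 9 1]
Step 6: demand=3,sold=1 ship[2->3]=1 ship[1->2]=2 ship[0->1]=1 prod=4 -> [25 1 10 1]
Step 7: demand=3,sold=1 ship[2->3]=1 ship[1->2]=1 ship[0->1]=1 prod=4 -> [28 1 10 1]
Step 8: demand=3,sold=1 ship[2->3]=1 ship[1->2]=1 ship[0->1]=1 prod=4 -> [31 1 10 1]
Step 9: demand=3,sold=1 ship[2->3]=1 ship[1->2]=1 ship[0->1]=1 prod=4 -> [34 1 10 1]
Step 10: demand=3,sold=1 ship[2->3]=1 ship[1->2]=1 ship[0->1]=1 prod=4 -> [37 1 10 1]
Step 11: demand=3,sold=1 ship[2->3]=1 ship[1->2]=1 ship[0->1]=1 prod=4 -> [40 1 10 1]
Step 12: demand=3,sold=1 ship[2->3]=1 ship[1->2]=1 ship[0->1]=1 prod=4 -> [43 1 10 1]
First stockout at step 4

4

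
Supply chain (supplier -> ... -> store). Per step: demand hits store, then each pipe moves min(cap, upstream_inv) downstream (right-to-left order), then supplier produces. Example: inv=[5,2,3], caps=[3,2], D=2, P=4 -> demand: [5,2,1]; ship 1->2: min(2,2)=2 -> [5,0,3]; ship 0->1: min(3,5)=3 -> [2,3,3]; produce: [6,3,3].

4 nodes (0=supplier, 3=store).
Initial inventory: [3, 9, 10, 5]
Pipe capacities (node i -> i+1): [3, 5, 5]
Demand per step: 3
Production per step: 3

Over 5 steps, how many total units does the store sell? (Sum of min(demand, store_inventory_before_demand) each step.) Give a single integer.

Answer: 15

Derivation:
Step 1: sold=3 (running total=3) -> [3 7 10 7]
Step 2: sold=3 (running total=6) -> [3 5 10 9]
Step 3: sold=3 (running total=9) -> [3 3 10 11]
Step 4: sold=3 (running total=12) -> [3 3 8 13]
Step 5: sold=3 (running total=15) -> [3 3 6 15]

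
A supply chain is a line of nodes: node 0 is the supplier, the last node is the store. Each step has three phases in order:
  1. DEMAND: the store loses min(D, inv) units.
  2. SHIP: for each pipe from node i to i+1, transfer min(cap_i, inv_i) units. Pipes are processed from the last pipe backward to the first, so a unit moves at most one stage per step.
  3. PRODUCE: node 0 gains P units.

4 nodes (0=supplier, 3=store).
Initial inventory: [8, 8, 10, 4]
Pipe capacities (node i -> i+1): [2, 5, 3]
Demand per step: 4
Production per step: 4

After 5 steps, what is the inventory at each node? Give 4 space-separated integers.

Step 1: demand=4,sold=4 ship[2->3]=3 ship[1->2]=5 ship[0->1]=2 prod=4 -> inv=[10 5 12 3]
Step 2: demand=4,sold=3 ship[2->3]=3 ship[1->2]=5 ship[0->1]=2 prod=4 -> inv=[12 2 14 3]
Step 3: demand=4,sold=3 ship[2->3]=3 ship[1->2]=2 ship[0->1]=2 prod=4 -> inv=[14 2 13 3]
Step 4: demand=4,sold=3 ship[2->3]=3 ship[1->2]=2 ship[0->1]=2 prod=4 -> inv=[16 2 12 3]
Step 5: demand=4,sold=3 ship[2->3]=3 ship[1->2]=2 ship[0->1]=2 prod=4 -> inv=[18 2 11 3]

18 2 11 3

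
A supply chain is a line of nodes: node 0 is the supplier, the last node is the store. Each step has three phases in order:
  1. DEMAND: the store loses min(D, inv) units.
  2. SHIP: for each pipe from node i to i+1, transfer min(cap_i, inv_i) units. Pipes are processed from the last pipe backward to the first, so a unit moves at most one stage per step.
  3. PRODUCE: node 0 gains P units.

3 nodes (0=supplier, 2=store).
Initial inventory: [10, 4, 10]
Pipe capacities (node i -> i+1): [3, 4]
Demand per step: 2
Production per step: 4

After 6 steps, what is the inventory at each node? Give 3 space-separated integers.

Step 1: demand=2,sold=2 ship[1->2]=4 ship[0->1]=3 prod=4 -> inv=[11 3 12]
Step 2: demand=2,sold=2 ship[1->2]=3 ship[0->1]=3 prod=4 -> inv=[12 3 13]
Step 3: demand=2,sold=2 ship[1->2]=3 ship[0->1]=3 prod=4 -> inv=[13 3 14]
Step 4: demand=2,sold=2 ship[1->2]=3 ship[0->1]=3 prod=4 -> inv=[14 3 15]
Step 5: demand=2,sold=2 ship[1->2]=3 ship[0->1]=3 prod=4 -> inv=[15 3 16]
Step 6: demand=2,sold=2 ship[1->2]=3 ship[0->1]=3 prod=4 -> inv=[16 3 17]

16 3 17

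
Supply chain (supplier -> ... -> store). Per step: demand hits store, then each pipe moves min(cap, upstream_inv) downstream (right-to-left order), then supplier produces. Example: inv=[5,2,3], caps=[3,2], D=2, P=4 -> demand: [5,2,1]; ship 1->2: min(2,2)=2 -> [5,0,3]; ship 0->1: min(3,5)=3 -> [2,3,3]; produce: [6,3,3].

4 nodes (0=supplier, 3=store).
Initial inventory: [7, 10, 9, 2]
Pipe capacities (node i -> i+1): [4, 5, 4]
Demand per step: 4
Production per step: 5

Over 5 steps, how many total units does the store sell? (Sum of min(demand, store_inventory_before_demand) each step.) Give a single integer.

Step 1: sold=2 (running total=2) -> [8 9 10 4]
Step 2: sold=4 (running total=6) -> [9 8 11 4]
Step 3: sold=4 (running total=10) -> [10 7 12 4]
Step 4: sold=4 (running total=14) -> [11 6 13 4]
Step 5: sold=4 (running total=18) -> [12 5 14 4]

Answer: 18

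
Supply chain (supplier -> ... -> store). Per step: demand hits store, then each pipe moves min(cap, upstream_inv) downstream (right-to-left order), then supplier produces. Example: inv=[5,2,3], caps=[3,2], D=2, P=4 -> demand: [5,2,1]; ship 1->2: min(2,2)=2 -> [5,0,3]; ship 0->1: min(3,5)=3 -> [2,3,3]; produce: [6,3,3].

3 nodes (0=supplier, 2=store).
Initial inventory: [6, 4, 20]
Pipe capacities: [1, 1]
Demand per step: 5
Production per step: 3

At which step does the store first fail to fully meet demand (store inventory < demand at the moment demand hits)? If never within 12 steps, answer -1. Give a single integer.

Step 1: demand=5,sold=5 ship[1->2]=1 ship[0->1]=1 prod=3 -> [8 4 16]
Step 2: demand=5,sold=5 ship[1->2]=1 ship[0->1]=1 prod=3 -> [10 4 12]
Step 3: demand=5,sold=5 ship[1->2]=1 ship[0->1]=1 prod=3 -> [12 4 8]
Step 4: demand=5,sold=5 ship[1->2]=1 ship[0->1]=1 prod=3 -> [14 4 4]
Step 5: demand=5,sold=4 ship[1->2]=1 ship[0->1]=1 prod=3 -> [16 4 1]
Step 6: demand=5,sold=1 ship[1->2]=1 ship[0->1]=1 prod=3 -> [18 4 1]
Step 7: demand=5,sold=1 ship[1->2]=1 ship[0->1]=1 prod=3 -> [20 4 1]
Step 8: demand=5,sold=1 ship[1->2]=1 ship[0->1]=1 prod=3 -> [22 4 1]
Step 9: demand=5,sold=1 ship[1->2]=1 ship[0->1]=1 prod=3 -> [24 4 1]
Step 10: demand=5,sold=1 ship[1->2]=1 ship[0->1]=1 prod=3 -> [26 4 1]
Step 11: demand=5,sold=1 ship[1->2]=1 ship[0->1]=1 prod=3 -> [28 4 1]
Step 12: demand=5,sold=1 ship[1->2]=1 ship[0->1]=1 prod=3 -> [30 4 1]
First stockout at step 5

5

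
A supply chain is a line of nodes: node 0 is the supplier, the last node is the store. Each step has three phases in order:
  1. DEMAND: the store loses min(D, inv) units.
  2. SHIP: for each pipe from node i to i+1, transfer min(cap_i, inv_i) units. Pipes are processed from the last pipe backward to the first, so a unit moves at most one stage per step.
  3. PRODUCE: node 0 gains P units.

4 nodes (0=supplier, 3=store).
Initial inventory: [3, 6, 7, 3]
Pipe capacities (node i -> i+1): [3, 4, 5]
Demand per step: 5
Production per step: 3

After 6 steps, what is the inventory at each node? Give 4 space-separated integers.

Step 1: demand=5,sold=3 ship[2->3]=5 ship[1->2]=4 ship[0->1]=3 prod=3 -> inv=[3 5 6 5]
Step 2: demand=5,sold=5 ship[2->3]=5 ship[1->2]=4 ship[0->1]=3 prod=3 -> inv=[3 4 5 5]
Step 3: demand=5,sold=5 ship[2->3]=5 ship[1->2]=4 ship[0->1]=3 prod=3 -> inv=[3 3 4 5]
Step 4: demand=5,sold=5 ship[2->3]=4 ship[1->2]=3 ship[0->1]=3 prod=3 -> inv=[3 3 3 4]
Step 5: demand=5,sold=4 ship[2->3]=3 ship[1->2]=3 ship[0->1]=3 prod=3 -> inv=[3 3 3 3]
Step 6: demand=5,sold=3 ship[2->3]=3 ship[1->2]=3 ship[0->1]=3 prod=3 -> inv=[3 3 3 3]

3 3 3 3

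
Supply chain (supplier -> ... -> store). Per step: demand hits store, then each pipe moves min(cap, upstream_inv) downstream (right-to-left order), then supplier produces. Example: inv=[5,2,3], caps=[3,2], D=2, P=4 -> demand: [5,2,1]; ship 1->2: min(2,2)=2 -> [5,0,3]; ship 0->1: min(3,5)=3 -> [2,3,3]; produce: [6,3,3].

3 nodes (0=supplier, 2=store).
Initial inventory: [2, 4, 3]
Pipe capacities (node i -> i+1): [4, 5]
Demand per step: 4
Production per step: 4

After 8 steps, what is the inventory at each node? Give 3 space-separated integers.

Step 1: demand=4,sold=3 ship[1->2]=4 ship[0->1]=2 prod=4 -> inv=[4 2 4]
Step 2: demand=4,sold=4 ship[1->2]=2 ship[0->1]=4 prod=4 -> inv=[4 4 2]
Step 3: demand=4,sold=2 ship[1->2]=4 ship[0->1]=4 prod=4 -> inv=[4 4 4]
Step 4: demand=4,sold=4 ship[1->2]=4 ship[0->1]=4 prod=4 -> inv=[4 4 4]
Step 5: demand=4,sold=4 ship[1->2]=4 ship[0->1]=4 prod=4 -> inv=[4 4 4]
Step 6: demand=4,sold=4 ship[1->2]=4 ship[0->1]=4 prod=4 -> inv=[4 4 4]
Step 7: demand=4,sold=4 ship[1->2]=4 ship[0->1]=4 prod=4 -> inv=[4 4 4]
Step 8: demand=4,sold=4 ship[1->2]=4 ship[0->1]=4 prod=4 -> inv=[4 4 4]

4 4 4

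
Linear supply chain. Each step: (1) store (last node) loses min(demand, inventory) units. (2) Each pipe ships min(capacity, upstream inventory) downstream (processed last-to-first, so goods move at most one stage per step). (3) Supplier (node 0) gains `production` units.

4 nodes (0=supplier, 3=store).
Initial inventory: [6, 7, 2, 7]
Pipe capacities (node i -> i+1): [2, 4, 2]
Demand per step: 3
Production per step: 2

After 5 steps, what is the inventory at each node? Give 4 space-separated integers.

Step 1: demand=3,sold=3 ship[2->3]=2 ship[1->2]=4 ship[0->1]=2 prod=2 -> inv=[6 5 4 6]
Step 2: demand=3,sold=3 ship[2->3]=2 ship[1->2]=4 ship[0->1]=2 prod=2 -> inv=[6 3 6 5]
Step 3: demand=3,sold=3 ship[2->3]=2 ship[1->2]=3 ship[0->1]=2 prod=2 -> inv=[6 2 7 4]
Step 4: demand=3,sold=3 ship[2->3]=2 ship[1->2]=2 ship[0->1]=2 prod=2 -> inv=[6 2 7 3]
Step 5: demand=3,sold=3 ship[2->3]=2 ship[1->2]=2 ship[0->1]=2 prod=2 -> inv=[6 2 7 2]

6 2 7 2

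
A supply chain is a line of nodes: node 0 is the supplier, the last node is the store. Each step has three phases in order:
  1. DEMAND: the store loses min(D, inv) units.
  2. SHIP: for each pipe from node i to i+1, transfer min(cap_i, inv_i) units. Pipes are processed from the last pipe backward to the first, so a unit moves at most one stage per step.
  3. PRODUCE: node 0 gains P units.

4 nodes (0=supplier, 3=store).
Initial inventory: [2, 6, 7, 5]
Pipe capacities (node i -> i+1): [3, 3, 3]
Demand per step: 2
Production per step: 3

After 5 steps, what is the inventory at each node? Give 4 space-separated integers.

Step 1: demand=2,sold=2 ship[2->3]=3 ship[1->2]=3 ship[0->1]=2 prod=3 -> inv=[3 5 7 6]
Step 2: demand=2,sold=2 ship[2->3]=3 ship[1->2]=3 ship[0->1]=3 prod=3 -> inv=[3 5 7 7]
Step 3: demand=2,sold=2 ship[2->3]=3 ship[1->2]=3 ship[0->1]=3 prod=3 -> inv=[3 5 7 8]
Step 4: demand=2,sold=2 ship[2->3]=3 ship[1->2]=3 ship[0->1]=3 prod=3 -> inv=[3 5 7 9]
Step 5: demand=2,sold=2 ship[2->3]=3 ship[1->2]=3 ship[0->1]=3 prod=3 -> inv=[3 5 7 10]

3 5 7 10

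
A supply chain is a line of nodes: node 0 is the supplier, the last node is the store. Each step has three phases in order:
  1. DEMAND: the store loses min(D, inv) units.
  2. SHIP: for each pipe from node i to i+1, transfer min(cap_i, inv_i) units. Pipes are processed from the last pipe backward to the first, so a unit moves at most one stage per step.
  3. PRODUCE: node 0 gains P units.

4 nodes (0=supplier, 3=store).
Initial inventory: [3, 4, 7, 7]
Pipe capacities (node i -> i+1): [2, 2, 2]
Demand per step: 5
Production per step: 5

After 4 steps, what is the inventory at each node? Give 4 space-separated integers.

Step 1: demand=5,sold=5 ship[2->3]=2 ship[1->2]=2 ship[0->1]=2 prod=5 -> inv=[6 4 7 4]
Step 2: demand=5,sold=4 ship[2->3]=2 ship[1->2]=2 ship[0->1]=2 prod=5 -> inv=[9 4 7 2]
Step 3: demand=5,sold=2 ship[2->3]=2 ship[1->2]=2 ship[0->1]=2 prod=5 -> inv=[12 4 7 2]
Step 4: demand=5,sold=2 ship[2->3]=2 ship[1->2]=2 ship[0->1]=2 prod=5 -> inv=[15 4 7 2]

15 4 7 2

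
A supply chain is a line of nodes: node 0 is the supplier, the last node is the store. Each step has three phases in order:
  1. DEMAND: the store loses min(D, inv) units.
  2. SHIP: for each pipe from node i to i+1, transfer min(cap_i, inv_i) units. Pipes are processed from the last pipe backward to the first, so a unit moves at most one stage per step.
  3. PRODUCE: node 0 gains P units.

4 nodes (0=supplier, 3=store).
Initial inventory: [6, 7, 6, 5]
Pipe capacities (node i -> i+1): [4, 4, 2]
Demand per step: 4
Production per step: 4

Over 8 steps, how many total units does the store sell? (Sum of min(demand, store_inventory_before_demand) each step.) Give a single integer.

Step 1: sold=4 (running total=4) -> [6 7 8 3]
Step 2: sold=3 (running total=7) -> [6 7 10 2]
Step 3: sold=2 (running total=9) -> [6 7 12 2]
Step 4: sold=2 (running total=11) -> [6 7 14 2]
Step 5: sold=2 (running total=13) -> [6 7 16 2]
Step 6: sold=2 (running total=15) -> [6 7 18 2]
Step 7: sold=2 (running total=17) -> [6 7 20 2]
Step 8: sold=2 (running total=19) -> [6 7 22 2]

Answer: 19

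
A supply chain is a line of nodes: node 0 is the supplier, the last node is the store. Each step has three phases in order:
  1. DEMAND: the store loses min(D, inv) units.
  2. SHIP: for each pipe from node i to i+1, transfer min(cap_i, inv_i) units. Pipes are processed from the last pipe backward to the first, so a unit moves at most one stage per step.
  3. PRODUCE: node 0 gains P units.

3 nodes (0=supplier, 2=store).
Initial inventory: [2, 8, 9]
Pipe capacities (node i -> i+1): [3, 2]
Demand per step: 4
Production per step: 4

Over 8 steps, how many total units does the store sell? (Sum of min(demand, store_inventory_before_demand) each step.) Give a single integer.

Step 1: sold=4 (running total=4) -> [4 8 7]
Step 2: sold=4 (running total=8) -> [5 9 5]
Step 3: sold=4 (running total=12) -> [6 10 3]
Step 4: sold=3 (running total=15) -> [7 11 2]
Step 5: sold=2 (running total=17) -> [8 12 2]
Step 6: sold=2 (running total=19) -> [9 13 2]
Step 7: sold=2 (running total=21) -> [10 14 2]
Step 8: sold=2 (running total=23) -> [11 15 2]

Answer: 23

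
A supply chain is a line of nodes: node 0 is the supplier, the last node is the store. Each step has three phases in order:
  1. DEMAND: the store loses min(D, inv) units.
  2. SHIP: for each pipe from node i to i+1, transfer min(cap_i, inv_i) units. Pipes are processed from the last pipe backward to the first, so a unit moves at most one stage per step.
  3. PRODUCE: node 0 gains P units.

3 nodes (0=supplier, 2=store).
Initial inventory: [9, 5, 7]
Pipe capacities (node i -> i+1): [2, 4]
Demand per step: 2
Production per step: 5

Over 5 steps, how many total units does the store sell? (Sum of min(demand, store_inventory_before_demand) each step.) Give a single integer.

Answer: 10

Derivation:
Step 1: sold=2 (running total=2) -> [12 3 9]
Step 2: sold=2 (running total=4) -> [15 2 10]
Step 3: sold=2 (running total=6) -> [18 2 10]
Step 4: sold=2 (running total=8) -> [21 2 10]
Step 5: sold=2 (running total=10) -> [24 2 10]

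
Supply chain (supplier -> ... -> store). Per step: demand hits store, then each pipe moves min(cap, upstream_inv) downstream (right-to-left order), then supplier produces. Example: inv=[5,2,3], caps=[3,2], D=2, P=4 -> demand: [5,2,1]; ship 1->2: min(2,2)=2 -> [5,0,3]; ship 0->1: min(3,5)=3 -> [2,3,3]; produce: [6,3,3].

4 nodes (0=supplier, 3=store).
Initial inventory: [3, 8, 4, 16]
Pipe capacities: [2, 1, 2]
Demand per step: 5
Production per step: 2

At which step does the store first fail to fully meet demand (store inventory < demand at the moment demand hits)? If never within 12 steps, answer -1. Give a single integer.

Step 1: demand=5,sold=5 ship[2->3]=2 ship[1->2]=1 ship[0->1]=2 prod=2 -> [3 9 3 13]
Step 2: demand=5,sold=5 ship[2->3]=2 ship[1->2]=1 ship[0->1]=2 prod=2 -> [3 10 2 10]
Step 3: demand=5,sold=5 ship[2->3]=2 ship[1->2]=1 ship[0->1]=2 prod=2 -> [3 11 1 7]
Step 4: demand=5,sold=5 ship[2->3]=1 ship[1->2]=1 ship[0->1]=2 prod=2 -> [3 12 1 3]
Step 5: demand=5,sold=3 ship[2->3]=1 ship[1->2]=1 ship[0->1]=2 prod=2 -> [3 13 1 1]
Step 6: demand=5,sold=1 ship[2->3]=1 ship[1->2]=1 ship[0->1]=2 prod=2 -> [3 14 1 1]
Step 7: demand=5,sold=1 ship[2->3]=1 ship[1->2]=1 ship[0->1]=2 prod=2 -> [3 15 1 1]
Step 8: demand=5,sold=1 ship[2->3]=1 ship[1->2]=1 ship[0->1]=2 prod=2 -> [3 16 1 1]
Step 9: demand=5,sold=1 ship[2->3]=1 ship[1->2]=1 ship[0->1]=2 prod=2 -> [3 17 1 1]
Step 10: demand=5,sold=1 ship[2->3]=1 ship[1->2]=1 ship[0->1]=2 prod=2 -> [3 18 1 1]
Step 11: demand=5,sold=1 ship[2->3]=1 ship[1->2]=1 ship[0->1]=2 prod=2 -> [3 19 1 1]
Step 12: demand=5,sold=1 ship[2->3]=1 ship[1->2]=1 ship[0->1]=2 prod=2 -> [3 20 1 1]
First stockout at step 5

5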